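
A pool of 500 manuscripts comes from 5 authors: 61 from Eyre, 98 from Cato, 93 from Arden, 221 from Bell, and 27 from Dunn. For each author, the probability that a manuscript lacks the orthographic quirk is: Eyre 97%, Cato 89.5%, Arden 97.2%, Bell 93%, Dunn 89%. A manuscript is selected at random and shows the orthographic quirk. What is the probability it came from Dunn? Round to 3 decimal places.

0.090

Taking complements, P(quirk | each) = Eyre 0.03, Cato 0.105, Arden 0.028, Bell 0.07, Dunn 0.11.
By Bayes' rule, posterior ∝ prior × likelihood:
  Eyre: 0.122 × 0.03 = 0.00366
  Cato: 0.196 × 0.105 = 0.02058
  Arden: 0.186 × 0.028 = 0.005208
  Bell: 0.442 × 0.07 = 0.03094
  Dunn: 0.054 × 0.11 = 0.00594
Sum = 0.066328.
P(Dunn | evidence) = 0.00594 / 0.066328 ≈ 0.090.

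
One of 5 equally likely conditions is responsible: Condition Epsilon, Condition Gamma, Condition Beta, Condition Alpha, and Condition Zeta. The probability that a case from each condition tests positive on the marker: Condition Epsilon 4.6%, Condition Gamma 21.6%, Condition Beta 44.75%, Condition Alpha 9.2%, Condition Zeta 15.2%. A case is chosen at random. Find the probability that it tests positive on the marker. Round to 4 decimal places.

With a uniform prior (1/5 each), posterior ∝ likelihood:
  Condition Epsilon: 0.046
  Condition Gamma: 0.216
  Condition Beta: 0.4475
  Condition Alpha: 0.092
  Condition Zeta: 0.152
P(marker-positive) = (1/5) × (0.046 + 0.216 + 0.4475 + 0.092 + 0.152) = 0.9535/5 ≈ 0.1907.

0.1907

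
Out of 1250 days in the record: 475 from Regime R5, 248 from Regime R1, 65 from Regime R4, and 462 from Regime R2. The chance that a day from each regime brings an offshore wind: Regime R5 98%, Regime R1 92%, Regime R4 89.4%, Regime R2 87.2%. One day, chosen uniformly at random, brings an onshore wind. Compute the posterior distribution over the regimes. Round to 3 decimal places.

Regime R5 0.100, Regime R1 0.208, Regime R4 0.072, Regime R2 0.620

Taking complements, P(onshore | each) = Regime R5 0.02, Regime R1 0.08, Regime R4 0.106, Regime R2 0.128.
Compute prior × likelihood for every hypothesis:
  Regime R5: 0.38 × 0.02 = 0.0076
  Regime R1: 0.1984 × 0.08 = 0.015872
  Regime R4: 0.052 × 0.106 = 0.005512
  Regime R2: 0.3696 × 0.128 = 0.0473088
Total = 0.0762928.
P(Regime R5 | onshore) = 0.0076/0.0762928 ≈ 0.100
P(Regime R1 | onshore) = 0.015872/0.0762928 ≈ 0.208
P(Regime R4 | onshore) = 0.005512/0.0762928 ≈ 0.072
P(Regime R2 | onshore) = 0.0473088/0.0762928 ≈ 0.620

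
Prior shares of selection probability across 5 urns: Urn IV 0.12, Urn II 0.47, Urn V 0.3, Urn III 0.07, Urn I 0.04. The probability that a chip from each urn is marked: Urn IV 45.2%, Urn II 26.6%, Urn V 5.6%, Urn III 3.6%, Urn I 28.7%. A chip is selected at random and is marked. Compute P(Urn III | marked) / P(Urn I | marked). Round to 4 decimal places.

0.2195

By Bayes' rule, posterior ∝ prior × likelihood:
  Urn IV: 0.12 × 0.452 = 0.05424
  Urn II: 0.47 × 0.266 = 0.12502
  Urn V: 0.3 × 0.056 = 0.0168
  Urn III: 0.07 × 0.036 = 0.00252
  Urn I: 0.04 × 0.287 = 0.01148
Sum = 0.21006.
The ratio is 0.00252 / 0.01148 (the normalizer cancels) = 0.2195.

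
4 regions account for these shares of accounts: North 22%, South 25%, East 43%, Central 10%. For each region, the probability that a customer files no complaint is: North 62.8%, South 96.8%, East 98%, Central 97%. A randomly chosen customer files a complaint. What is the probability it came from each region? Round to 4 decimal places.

North 0.8068, South 0.0789, East 0.0848, Central 0.0296

Taking complements, P(complaint | each) = North 0.372, South 0.032, East 0.02, Central 0.03.
Compute prior × likelihood for every hypothesis:
  North: 0.22 × 0.372 = 0.08184
  South: 0.25 × 0.032 = 0.008
  East: 0.43 × 0.02 = 0.0086
  Central: 0.1 × 0.03 = 0.003
Total = 0.10144.
P(North | complaint) = 0.08184/0.10144 ≈ 0.8068
P(South | complaint) = 0.008/0.10144 ≈ 0.0789
P(East | complaint) = 0.0086/0.10144 ≈ 0.0848
P(Central | complaint) = 0.003/0.10144 ≈ 0.0296
(Check: 0.8068+0.0789+0.0848+0.0296 = 1.0001.)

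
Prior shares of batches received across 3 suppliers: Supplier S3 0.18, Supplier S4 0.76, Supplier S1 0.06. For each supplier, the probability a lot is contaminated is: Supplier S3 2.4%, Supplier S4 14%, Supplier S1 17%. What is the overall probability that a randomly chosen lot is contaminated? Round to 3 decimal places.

Unnormalized posteriors (prior × likelihood):
  Supplier S3: 0.18 × 0.024 = 0.00432
  Supplier S4: 0.76 × 0.14 = 0.1064
  Supplier S1: 0.06 × 0.17 = 0.0102
P(contaminated) = 0.00432 + 0.1064 + 0.0102 = 0.12092 → 0.121.

0.121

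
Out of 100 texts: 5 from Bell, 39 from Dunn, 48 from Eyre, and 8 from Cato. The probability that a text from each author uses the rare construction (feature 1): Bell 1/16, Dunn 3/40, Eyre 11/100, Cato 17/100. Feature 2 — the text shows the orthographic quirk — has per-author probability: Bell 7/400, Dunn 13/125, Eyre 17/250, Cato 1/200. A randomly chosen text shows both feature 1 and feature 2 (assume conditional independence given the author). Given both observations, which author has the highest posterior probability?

Compute prior × likelihood for every hypothesis:
  Bell: 0.05 × 0.0625 × 0.0175 = 0.0000546875
  Dunn: 0.39 × 0.075 × 0.104 = 0.003042
  Eyre: 0.48 × 0.11 × 0.068 = 0.0035904
  Cato: 0.08 × 0.17 × 0.005 = 0.000068
Total = 0.0067550875.
Largest term belongs to Eyre, so Eyre is most probable.

Eyre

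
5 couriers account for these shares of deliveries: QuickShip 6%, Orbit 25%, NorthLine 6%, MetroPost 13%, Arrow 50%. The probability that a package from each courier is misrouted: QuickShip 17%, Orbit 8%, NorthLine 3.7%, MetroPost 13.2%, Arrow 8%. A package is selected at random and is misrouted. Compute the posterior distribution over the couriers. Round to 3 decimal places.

Prior × likelihood for each hypothesis:
  QuickShip: 0.06 × 0.17 = 0.0102
  Orbit: 0.25 × 0.08 = 0.02
  NorthLine: 0.06 × 0.037 = 0.00222
  MetroPost: 0.13 × 0.132 = 0.01716
  Arrow: 0.5 × 0.08 = 0.04
Total = 0.08958.
P(QuickShip | misrouted) = 0.0102/0.08958 ≈ 0.114
P(Orbit | misrouted) = 0.02/0.08958 ≈ 0.223
P(NorthLine | misrouted) = 0.00222/0.08958 ≈ 0.025
P(MetroPost | misrouted) = 0.01716/0.08958 ≈ 0.192
P(Arrow | misrouted) = 0.04/0.08958 ≈ 0.447

QuickShip 0.114, Orbit 0.223, NorthLine 0.025, MetroPost 0.192, Arrow 0.447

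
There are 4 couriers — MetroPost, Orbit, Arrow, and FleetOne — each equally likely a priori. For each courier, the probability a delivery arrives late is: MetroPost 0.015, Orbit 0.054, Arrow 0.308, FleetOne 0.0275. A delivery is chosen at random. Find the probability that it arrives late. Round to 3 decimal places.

With a uniform prior (1/4 each), posterior ∝ likelihood:
  MetroPost: 0.015
  Orbit: 0.054
  Arrow: 0.308
  FleetOne: 0.0275
P(late) = (1/4) × (0.015 + 0.054 + 0.308 + 0.0275) = 0.4045/4 ≈ 0.101.

0.101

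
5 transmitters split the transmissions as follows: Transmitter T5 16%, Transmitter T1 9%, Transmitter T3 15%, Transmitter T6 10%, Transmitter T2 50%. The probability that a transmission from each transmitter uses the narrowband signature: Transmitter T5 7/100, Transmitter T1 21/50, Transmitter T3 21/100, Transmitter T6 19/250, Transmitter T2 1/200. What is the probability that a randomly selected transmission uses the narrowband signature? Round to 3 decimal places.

Prior × likelihood for each hypothesis:
  Transmitter T5: 0.16 × 0.07 = 0.0112
  Transmitter T1: 0.09 × 0.42 = 0.0378
  Transmitter T3: 0.15 × 0.21 = 0.0315
  Transmitter T6: 0.1 × 0.076 = 0.0076
  Transmitter T2: 0.5 × 0.005 = 0.0025
P(narrowband) = 0.0112 + 0.0378 + 0.0315 + 0.0076 + 0.0025 = 0.0906 → 0.091.

0.091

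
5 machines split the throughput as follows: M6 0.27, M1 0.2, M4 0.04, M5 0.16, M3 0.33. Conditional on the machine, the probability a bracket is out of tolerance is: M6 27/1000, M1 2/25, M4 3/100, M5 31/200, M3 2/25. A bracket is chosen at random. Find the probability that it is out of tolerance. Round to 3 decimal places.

By Bayes' rule, posterior ∝ prior × likelihood:
  M6: 0.27 × 0.027 = 0.00729
  M1: 0.2 × 0.08 = 0.016
  M4: 0.04 × 0.03 = 0.0012
  M5: 0.16 × 0.155 = 0.0248
  M3: 0.33 × 0.08 = 0.0264
P(oversize) = 0.00729 + 0.016 + 0.0012 + 0.0248 + 0.0264 = 0.07569 → 0.076.

0.076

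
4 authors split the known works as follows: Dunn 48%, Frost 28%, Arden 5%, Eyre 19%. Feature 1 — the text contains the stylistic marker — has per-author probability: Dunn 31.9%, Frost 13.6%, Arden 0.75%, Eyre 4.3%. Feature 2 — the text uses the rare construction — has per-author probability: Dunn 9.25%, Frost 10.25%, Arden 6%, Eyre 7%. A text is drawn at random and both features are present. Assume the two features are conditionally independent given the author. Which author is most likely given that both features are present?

By Bayes' rule, posterior ∝ prior × likelihood:
  Dunn: 0.48 × 0.319 × 0.0925 = 0.0141636
  Frost: 0.28 × 0.136 × 0.1025 = 0.0039032
  Arden: 0.05 × 0.0075 × 0.06 = 0.0000225
  Eyre: 0.19 × 0.043 × 0.07 = 0.0005719
Sum = 0.0186612.
Largest term belongs to Dunn, so Dunn is most probable.

Dunn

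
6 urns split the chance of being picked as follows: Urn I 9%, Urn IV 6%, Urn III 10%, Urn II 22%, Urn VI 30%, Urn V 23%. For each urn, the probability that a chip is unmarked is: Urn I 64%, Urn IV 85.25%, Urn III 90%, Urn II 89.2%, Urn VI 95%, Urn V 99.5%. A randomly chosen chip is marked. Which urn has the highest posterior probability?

Urn I

Taking complements, P(marked | each) = Urn I 0.36, Urn IV 0.1475, Urn III 0.1, Urn II 0.108, Urn VI 0.05, Urn V 0.005.
Prior × likelihood for each hypothesis:
  Urn I: 0.09 × 0.36 = 0.0324
  Urn IV: 0.06 × 0.1475 = 0.00885
  Urn III: 0.1 × 0.1 = 0.01
  Urn II: 0.22 × 0.108 = 0.02376
  Urn VI: 0.3 × 0.05 = 0.015
  Urn V: 0.23 × 0.005 = 0.00115
Sum = 0.09116.
Largest term belongs to Urn I, so Urn I is most probable.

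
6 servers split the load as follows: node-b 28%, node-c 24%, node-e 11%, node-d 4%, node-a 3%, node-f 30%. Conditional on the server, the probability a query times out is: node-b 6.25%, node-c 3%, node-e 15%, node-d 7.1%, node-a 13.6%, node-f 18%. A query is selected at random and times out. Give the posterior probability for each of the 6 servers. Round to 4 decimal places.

Prior × likelihood for each hypothesis:
  node-b: 0.28 × 0.0625 = 0.0175
  node-c: 0.24 × 0.03 = 0.0072
  node-e: 0.11 × 0.15 = 0.0165
  node-d: 0.04 × 0.071 = 0.00284
  node-a: 0.03 × 0.136 = 0.00408
  node-f: 0.3 × 0.18 = 0.054
Normalizing constant = 0.10212.
P(node-b | timeout) = 0.0175/0.10212 ≈ 0.1714
P(node-c | timeout) = 0.0072/0.10212 ≈ 0.0705
P(node-e | timeout) = 0.0165/0.10212 ≈ 0.1616
P(node-d | timeout) = 0.00284/0.10212 ≈ 0.0278
P(node-a | timeout) = 0.00408/0.10212 ≈ 0.0400
P(node-f | timeout) = 0.054/0.10212 ≈ 0.5288

node-b 0.1714, node-c 0.0705, node-e 0.1616, node-d 0.0278, node-a 0.0400, node-f 0.5288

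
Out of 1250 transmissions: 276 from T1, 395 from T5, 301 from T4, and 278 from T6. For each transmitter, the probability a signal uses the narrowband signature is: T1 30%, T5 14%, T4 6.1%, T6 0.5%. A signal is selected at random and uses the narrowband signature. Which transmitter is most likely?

Compute prior × likelihood for every hypothesis:
  T1: 0.2208 × 0.3 = 0.06624
  T5: 0.316 × 0.14 = 0.04424
  T4: 0.2408 × 0.061 = 0.0146888
  T6: 0.2224 × 0.005 = 0.001112
Normalizing constant = 0.1262808.
Largest term belongs to T1, so T1 is most probable.

T1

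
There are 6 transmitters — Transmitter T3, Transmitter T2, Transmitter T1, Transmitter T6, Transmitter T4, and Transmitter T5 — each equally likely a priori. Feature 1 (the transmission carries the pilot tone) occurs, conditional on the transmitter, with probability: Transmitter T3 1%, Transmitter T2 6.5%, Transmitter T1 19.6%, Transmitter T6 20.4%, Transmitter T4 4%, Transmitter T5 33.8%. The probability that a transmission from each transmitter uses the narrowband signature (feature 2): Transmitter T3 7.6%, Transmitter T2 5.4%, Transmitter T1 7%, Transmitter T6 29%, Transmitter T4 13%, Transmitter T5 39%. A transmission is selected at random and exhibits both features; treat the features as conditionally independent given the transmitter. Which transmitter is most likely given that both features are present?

With a uniform prior (1/6 each), posterior ∝ likelihood:
  Transmitter T3: 0.01 × 0.076 = 0.00076
  Transmitter T2: 0.065 × 0.054 = 0.00351
  Transmitter T1: 0.196 × 0.07 = 0.01372
  Transmitter T6: 0.204 × 0.29 = 0.05916
  Transmitter T4: 0.04 × 0.13 = 0.0052
  Transmitter T5: 0.338 × 0.39 = 0.13182
Sum = 0.21417.
Largest term belongs to Transmitter T5, so Transmitter T5 is most probable.

Transmitter T5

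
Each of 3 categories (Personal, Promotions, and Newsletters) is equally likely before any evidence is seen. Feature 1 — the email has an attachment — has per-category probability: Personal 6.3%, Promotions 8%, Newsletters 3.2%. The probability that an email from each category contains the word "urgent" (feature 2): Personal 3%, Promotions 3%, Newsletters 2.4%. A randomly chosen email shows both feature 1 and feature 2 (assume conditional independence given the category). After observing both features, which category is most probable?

Since the prior is uniform, the posterior is proportional to the likelihood:
  Personal: 0.063 × 0.03 = 0.00189
  Promotions: 0.08 × 0.03 = 0.0024
  Newsletters: 0.032 × 0.024 = 0.000768
Total = 0.005058.
Largest term belongs to Promotions, so Promotions is most probable.

Promotions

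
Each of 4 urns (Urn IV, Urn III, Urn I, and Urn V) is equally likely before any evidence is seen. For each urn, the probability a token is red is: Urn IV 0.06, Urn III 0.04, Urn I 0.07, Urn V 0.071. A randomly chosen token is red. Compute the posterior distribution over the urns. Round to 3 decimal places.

Since the prior is uniform, the posterior is proportional to the likelihood:
  Urn IV: 0.06
  Urn III: 0.04
  Urn I: 0.07
  Urn V: 0.071
Normalizing constant = 0.241.
P(Urn IV | red) = 0.06/0.241 ≈ 0.249
P(Urn III | red) = 0.04/0.241 ≈ 0.166
P(Urn I | red) = 0.07/0.241 ≈ 0.290
P(Urn V | red) = 0.071/0.241 ≈ 0.295

Urn IV 0.249, Urn III 0.166, Urn I 0.290, Urn V 0.295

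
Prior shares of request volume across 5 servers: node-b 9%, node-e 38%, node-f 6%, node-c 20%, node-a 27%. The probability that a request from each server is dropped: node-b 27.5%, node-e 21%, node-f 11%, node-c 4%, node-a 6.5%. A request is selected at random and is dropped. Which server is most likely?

By Bayes' rule, posterior ∝ prior × likelihood:
  node-b: 0.09 × 0.275 = 0.02475
  node-e: 0.38 × 0.21 = 0.0798
  node-f: 0.06 × 0.11 = 0.0066
  node-c: 0.2 × 0.04 = 0.008
  node-a: 0.27 × 0.065 = 0.01755
Total = 0.1367.
Largest term belongs to node-e, so node-e is most probable.

node-e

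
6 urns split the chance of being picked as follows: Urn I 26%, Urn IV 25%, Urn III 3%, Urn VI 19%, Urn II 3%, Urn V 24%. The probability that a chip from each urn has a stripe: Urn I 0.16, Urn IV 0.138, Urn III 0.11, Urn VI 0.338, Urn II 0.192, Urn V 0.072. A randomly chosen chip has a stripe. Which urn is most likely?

Compute prior × likelihood for every hypothesis:
  Urn I: 0.26 × 0.16 = 0.0416
  Urn IV: 0.25 × 0.138 = 0.0345
  Urn III: 0.03 × 0.11 = 0.0033
  Urn VI: 0.19 × 0.338 = 0.06422
  Urn II: 0.03 × 0.192 = 0.00576
  Urn V: 0.24 × 0.072 = 0.01728
Total = 0.16666.
Largest term belongs to Urn VI, so Urn VI is most probable.

Urn VI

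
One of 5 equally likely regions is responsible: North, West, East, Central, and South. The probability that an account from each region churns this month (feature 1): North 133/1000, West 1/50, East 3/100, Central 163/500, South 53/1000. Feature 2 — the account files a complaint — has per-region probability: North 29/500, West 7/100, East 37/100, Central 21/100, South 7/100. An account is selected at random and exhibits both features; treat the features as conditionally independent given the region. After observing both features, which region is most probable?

Central

With a uniform prior (1/5 each), posterior ∝ likelihood:
  North: 0.133 × 0.058 = 0.007714
  West: 0.02 × 0.07 = 0.0014
  East: 0.03 × 0.37 = 0.0111
  Central: 0.326 × 0.21 = 0.06846
  South: 0.053 × 0.07 = 0.00371
Total = 0.092384.
Largest term belongs to Central, so Central is most probable.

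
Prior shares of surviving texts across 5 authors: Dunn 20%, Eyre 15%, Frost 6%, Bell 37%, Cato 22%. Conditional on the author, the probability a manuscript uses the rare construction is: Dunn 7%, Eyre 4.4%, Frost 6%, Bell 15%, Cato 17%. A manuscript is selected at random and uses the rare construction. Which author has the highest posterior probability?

Bell

Prior × likelihood for each hypothesis:
  Dunn: 0.2 × 0.07 = 0.014
  Eyre: 0.15 × 0.044 = 0.0066
  Frost: 0.06 × 0.06 = 0.0036
  Bell: 0.37 × 0.15 = 0.0555
  Cato: 0.22 × 0.17 = 0.0374
Normalizing constant = 0.1171.
Largest term belongs to Bell, so Bell is most probable.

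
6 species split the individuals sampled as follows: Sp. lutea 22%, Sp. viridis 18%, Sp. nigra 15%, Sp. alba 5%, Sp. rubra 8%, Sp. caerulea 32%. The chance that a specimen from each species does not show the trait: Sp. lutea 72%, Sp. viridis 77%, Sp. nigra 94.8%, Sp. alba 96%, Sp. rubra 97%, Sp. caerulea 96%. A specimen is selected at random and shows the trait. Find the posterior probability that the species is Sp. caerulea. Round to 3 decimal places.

Taking complements, P(trait | each) = Sp. lutea 0.28, Sp. viridis 0.23, Sp. nigra 0.052, Sp. alba 0.04, Sp. rubra 0.03, Sp. caerulea 0.04.
By Bayes' rule, posterior ∝ prior × likelihood:
  Sp. lutea: 0.22 × 0.28 = 0.0616
  Sp. viridis: 0.18 × 0.23 = 0.0414
  Sp. nigra: 0.15 × 0.052 = 0.0078
  Sp. alba: 0.05 × 0.04 = 0.002
  Sp. rubra: 0.08 × 0.03 = 0.0024
  Sp. caerulea: 0.32 × 0.04 = 0.0128
Total = 0.128.
P(Sp. caerulea | evidence) = 0.0128 / 0.128 ≈ 0.100.

0.100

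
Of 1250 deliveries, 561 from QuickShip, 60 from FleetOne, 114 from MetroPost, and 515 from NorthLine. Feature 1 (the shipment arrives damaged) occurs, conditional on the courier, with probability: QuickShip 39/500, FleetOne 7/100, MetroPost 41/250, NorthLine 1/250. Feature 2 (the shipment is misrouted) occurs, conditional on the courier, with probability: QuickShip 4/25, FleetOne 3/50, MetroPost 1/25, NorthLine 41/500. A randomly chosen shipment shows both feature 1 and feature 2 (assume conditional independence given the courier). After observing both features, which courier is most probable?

Prior × likelihood for each hypothesis:
  QuickShip: 0.4488 × 0.078 × 0.16 = 0.005601024
  FleetOne: 0.048 × 0.07 × 0.06 = 0.0002016
  MetroPost: 0.0912 × 0.164 × 0.04 = 0.000598272
  NorthLine: 0.412 × 0.004 × 0.082 = 0.000135136
Total = 0.006536032.
Largest term belongs to QuickShip, so QuickShip is most probable.

QuickShip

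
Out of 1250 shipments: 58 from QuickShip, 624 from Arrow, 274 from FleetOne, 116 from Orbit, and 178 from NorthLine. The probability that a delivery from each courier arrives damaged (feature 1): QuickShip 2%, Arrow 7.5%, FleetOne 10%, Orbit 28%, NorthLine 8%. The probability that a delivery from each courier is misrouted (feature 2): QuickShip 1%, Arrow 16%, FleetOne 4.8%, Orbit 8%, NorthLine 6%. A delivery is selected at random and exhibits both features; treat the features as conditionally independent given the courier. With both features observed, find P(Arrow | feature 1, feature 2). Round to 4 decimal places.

0.6104

Prior × likelihood for each hypothesis:
  QuickShip: 0.0464 × 0.02 × 0.01 = 0.00000928
  Arrow: 0.4992 × 0.075 × 0.16 = 0.0059904
  FleetOne: 0.2192 × 0.1 × 0.048 = 0.00105216
  Orbit: 0.0928 × 0.28 × 0.08 = 0.00207872
  NorthLine: 0.1424 × 0.08 × 0.06 = 0.00068352
Total = 0.00981408.
P(Arrow | evidence) = 0.0059904 / 0.00981408 ≈ 0.6104.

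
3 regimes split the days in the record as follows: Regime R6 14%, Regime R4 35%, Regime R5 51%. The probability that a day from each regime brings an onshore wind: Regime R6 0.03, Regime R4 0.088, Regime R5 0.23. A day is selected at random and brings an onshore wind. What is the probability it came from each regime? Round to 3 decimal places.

Prior × likelihood for each hypothesis:
  Regime R6: 0.14 × 0.03 = 0.0042
  Regime R4: 0.35 × 0.088 = 0.0308
  Regime R5: 0.51 × 0.23 = 0.1173
Total = 0.1523.
P(Regime R6 | onshore) = 0.0042/0.1523 ≈ 0.028
P(Regime R4 | onshore) = 0.0308/0.1523 ≈ 0.202
P(Regime R5 | onshore) = 0.1173/0.1523 ≈ 0.770

Regime R6 0.028, Regime R4 0.202, Regime R5 0.770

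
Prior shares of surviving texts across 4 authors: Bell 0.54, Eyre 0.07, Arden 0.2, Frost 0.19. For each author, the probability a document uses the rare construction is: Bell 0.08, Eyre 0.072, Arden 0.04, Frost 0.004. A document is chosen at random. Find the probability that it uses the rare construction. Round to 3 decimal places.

Unnormalized posteriors (prior × likelihood):
  Bell: 0.54 × 0.08 = 0.0432
  Eyre: 0.07 × 0.072 = 0.00504
  Arden: 0.2 × 0.04 = 0.008
  Frost: 0.19 × 0.004 = 0.00076
P(rare-form) = 0.0432 + 0.00504 + 0.008 + 0.00076 = 0.057 → 0.057.

0.057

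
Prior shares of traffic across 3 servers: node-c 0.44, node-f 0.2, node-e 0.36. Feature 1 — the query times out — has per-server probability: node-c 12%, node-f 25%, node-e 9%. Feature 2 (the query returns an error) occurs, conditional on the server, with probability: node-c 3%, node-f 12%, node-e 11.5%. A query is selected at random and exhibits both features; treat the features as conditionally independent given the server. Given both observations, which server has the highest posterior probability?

By Bayes' rule, posterior ∝ prior × likelihood:
  node-c: 0.44 × 0.12 × 0.03 = 0.001584
  node-f: 0.2 × 0.25 × 0.12 = 0.006
  node-e: 0.36 × 0.09 × 0.115 = 0.003726
Normalizing constant = 0.01131.
Largest term belongs to node-f, so node-f is most probable.

node-f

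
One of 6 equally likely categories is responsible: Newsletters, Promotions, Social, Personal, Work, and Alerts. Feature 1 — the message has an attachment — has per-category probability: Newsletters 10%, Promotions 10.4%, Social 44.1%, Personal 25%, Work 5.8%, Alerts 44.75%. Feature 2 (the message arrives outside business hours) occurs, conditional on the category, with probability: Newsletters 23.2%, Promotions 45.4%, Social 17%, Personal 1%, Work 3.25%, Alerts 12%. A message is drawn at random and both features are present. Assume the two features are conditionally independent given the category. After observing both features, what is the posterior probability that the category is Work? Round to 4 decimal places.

With a uniform prior (1/6 each), posterior ∝ likelihood:
  Newsletters: 0.1 × 0.232 = 0.0232
  Promotions: 0.104 × 0.454 = 0.047216
  Social: 0.441 × 0.17 = 0.07497
  Personal: 0.25 × 0.01 = 0.0025
  Work: 0.058 × 0.0325 = 0.001885
  Alerts: 0.4475 × 0.12 = 0.0537
Sum = 0.203471.
P(Work | evidence) = 0.001885 / 0.203471 ≈ 0.0093.

0.0093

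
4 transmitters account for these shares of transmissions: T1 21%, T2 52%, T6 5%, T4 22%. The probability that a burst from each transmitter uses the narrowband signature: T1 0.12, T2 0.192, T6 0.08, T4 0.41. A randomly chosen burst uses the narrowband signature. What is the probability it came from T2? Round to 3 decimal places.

Unnormalized posteriors (prior × likelihood):
  T1: 0.21 × 0.12 = 0.0252
  T2: 0.52 × 0.192 = 0.09984
  T6: 0.05 × 0.08 = 0.004
  T4: 0.22 × 0.41 = 0.0902
Normalizing constant = 0.21924.
P(T2 | evidence) = 0.09984 / 0.21924 ≈ 0.455.

0.455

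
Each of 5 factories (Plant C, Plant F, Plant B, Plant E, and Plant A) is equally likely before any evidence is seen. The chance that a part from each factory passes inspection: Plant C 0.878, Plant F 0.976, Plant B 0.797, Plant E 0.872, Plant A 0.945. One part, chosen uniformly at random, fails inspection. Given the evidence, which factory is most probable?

Taking complements, P(nonconforming | each) = Plant C 0.122, Plant F 0.024, Plant B 0.203, Plant E 0.128, Plant A 0.055.
With a uniform prior (1/5 each), posterior ∝ likelihood:
  Plant C: 0.122
  Plant F: 0.024
  Plant B: 0.203
  Plant E: 0.128
  Plant A: 0.055
Sum = 0.532.
Largest term belongs to Plant B, so Plant B is most probable.

Plant B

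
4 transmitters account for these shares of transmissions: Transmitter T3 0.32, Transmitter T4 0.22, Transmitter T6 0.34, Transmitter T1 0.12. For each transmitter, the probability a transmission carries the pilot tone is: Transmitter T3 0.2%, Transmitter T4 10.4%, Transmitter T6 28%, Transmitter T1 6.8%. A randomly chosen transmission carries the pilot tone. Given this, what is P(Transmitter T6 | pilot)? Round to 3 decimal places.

Unnormalized posteriors (prior × likelihood):
  Transmitter T3: 0.32 × 0.002 = 0.00064
  Transmitter T4: 0.22 × 0.104 = 0.02288
  Transmitter T6: 0.34 × 0.28 = 0.0952
  Transmitter T1: 0.12 × 0.068 = 0.00816
Total = 0.12688.
P(Transmitter T6 | evidence) = 0.0952 / 0.12688 ≈ 0.750.

0.750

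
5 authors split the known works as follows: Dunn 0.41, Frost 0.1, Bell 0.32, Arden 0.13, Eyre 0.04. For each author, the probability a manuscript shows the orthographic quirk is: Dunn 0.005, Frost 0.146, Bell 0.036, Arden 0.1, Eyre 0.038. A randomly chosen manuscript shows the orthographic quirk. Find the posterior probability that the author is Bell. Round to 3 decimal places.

By Bayes' rule, posterior ∝ prior × likelihood:
  Dunn: 0.41 × 0.005 = 0.00205
  Frost: 0.1 × 0.146 = 0.0146
  Bell: 0.32 × 0.036 = 0.01152
  Arden: 0.13 × 0.1 = 0.013
  Eyre: 0.04 × 0.038 = 0.00152
Sum = 0.04269.
P(Bell | evidence) = 0.01152 / 0.04269 ≈ 0.270.

0.270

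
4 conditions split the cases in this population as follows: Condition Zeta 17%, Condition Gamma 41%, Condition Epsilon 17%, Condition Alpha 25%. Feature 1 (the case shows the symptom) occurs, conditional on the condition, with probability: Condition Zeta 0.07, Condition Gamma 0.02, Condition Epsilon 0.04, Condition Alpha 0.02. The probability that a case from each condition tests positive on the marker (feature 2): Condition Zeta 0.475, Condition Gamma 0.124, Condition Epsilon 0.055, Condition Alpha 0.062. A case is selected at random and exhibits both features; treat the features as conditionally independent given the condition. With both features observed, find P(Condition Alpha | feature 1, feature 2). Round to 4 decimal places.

0.0422

Prior × likelihood for each hypothesis:
  Condition Zeta: 0.17 × 0.07 × 0.475 = 0.0056525
  Condition Gamma: 0.41 × 0.02 × 0.124 = 0.0010168
  Condition Epsilon: 0.17 × 0.04 × 0.055 = 0.000374
  Condition Alpha: 0.25 × 0.02 × 0.062 = 0.00031
Sum = 0.0073533.
P(Condition Alpha | evidence) = 0.00031 / 0.0073533 ≈ 0.0422.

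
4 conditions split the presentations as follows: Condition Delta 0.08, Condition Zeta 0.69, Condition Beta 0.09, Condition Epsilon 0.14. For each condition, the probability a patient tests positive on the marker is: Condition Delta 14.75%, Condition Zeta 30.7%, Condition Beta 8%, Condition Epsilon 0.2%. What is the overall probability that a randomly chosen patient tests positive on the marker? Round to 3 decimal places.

0.231

Prior × likelihood for each hypothesis:
  Condition Delta: 0.08 × 0.1475 = 0.0118
  Condition Zeta: 0.69 × 0.307 = 0.21183
  Condition Beta: 0.09 × 0.08 = 0.0072
  Condition Epsilon: 0.14 × 0.002 = 0.00028
P(marker-positive) = 0.0118 + 0.21183 + 0.0072 + 0.00028 = 0.23111 → 0.231.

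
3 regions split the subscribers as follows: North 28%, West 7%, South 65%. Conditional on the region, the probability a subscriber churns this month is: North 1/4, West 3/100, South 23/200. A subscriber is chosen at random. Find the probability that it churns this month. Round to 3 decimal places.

Unnormalized posteriors (prior × likelihood):
  North: 0.28 × 0.25 = 0.07
  West: 0.07 × 0.03 = 0.0021
  South: 0.65 × 0.115 = 0.07475
P(churn) = 0.07 + 0.0021 + 0.07475 = 0.14685 → 0.147.

0.147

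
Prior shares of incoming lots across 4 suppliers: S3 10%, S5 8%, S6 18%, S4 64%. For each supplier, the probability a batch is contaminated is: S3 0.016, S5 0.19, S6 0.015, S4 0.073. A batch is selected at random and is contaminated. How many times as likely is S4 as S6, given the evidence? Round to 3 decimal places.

17.304

By Bayes' rule, posterior ∝ prior × likelihood:
  S3: 0.1 × 0.016 = 0.0016
  S5: 0.08 × 0.19 = 0.0152
  S6: 0.18 × 0.015 = 0.0027
  S4: 0.64 × 0.073 = 0.04672
Total = 0.06622.
The ratio is 0.04672 / 0.0027 (the normalizer cancels) = 17.304.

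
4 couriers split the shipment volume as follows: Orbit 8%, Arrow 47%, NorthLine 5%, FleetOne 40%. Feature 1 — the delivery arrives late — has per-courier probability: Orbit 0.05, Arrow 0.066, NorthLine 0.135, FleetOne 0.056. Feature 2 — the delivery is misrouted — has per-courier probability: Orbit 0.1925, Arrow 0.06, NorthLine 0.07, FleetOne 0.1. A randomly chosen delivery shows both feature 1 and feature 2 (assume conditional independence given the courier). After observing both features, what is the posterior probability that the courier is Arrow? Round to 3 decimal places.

0.348

By Bayes' rule, posterior ∝ prior × likelihood:
  Orbit: 0.08 × 0.05 × 0.1925 = 0.00077
  Arrow: 0.47 × 0.066 × 0.06 = 0.0018612
  NorthLine: 0.05 × 0.135 × 0.07 = 0.0004725
  FleetOne: 0.4 × 0.056 × 0.1 = 0.00224
Total = 0.0053437.
P(Arrow | evidence) = 0.0018612 / 0.0053437 ≈ 0.348.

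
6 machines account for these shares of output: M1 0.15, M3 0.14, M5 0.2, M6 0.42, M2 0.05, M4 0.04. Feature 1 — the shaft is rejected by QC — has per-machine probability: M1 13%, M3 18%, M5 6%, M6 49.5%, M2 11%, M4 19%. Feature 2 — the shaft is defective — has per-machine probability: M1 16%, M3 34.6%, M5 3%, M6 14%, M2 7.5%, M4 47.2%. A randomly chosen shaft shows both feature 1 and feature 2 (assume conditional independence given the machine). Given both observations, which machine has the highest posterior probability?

Unnormalized posteriors (prior × likelihood):
  M1: 0.15 × 0.13 × 0.16 = 0.00312
  M3: 0.14 × 0.18 × 0.346 = 0.0087192
  M5: 0.2 × 0.06 × 0.03 = 0.00036
  M6: 0.42 × 0.495 × 0.14 = 0.029106
  M2: 0.05 × 0.11 × 0.075 = 0.0004125
  M4: 0.04 × 0.19 × 0.472 = 0.0035872
Total = 0.0453049.
Largest term belongs to M6, so M6 is most probable.

M6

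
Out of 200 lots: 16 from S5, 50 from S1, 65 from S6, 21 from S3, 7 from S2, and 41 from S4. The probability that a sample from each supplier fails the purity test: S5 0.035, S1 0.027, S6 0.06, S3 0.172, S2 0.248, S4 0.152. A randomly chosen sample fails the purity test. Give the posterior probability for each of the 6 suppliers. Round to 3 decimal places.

Compute prior × likelihood for every hypothesis:
  S5: 0.08 × 0.035 = 0.0028
  S1: 0.25 × 0.027 = 0.00675
  S6: 0.325 × 0.06 = 0.0195
  S3: 0.105 × 0.172 = 0.01806
  S2: 0.035 × 0.248 = 0.00868
  S4: 0.205 × 0.152 = 0.03116
Normalizing constant = 0.08695.
P(S5 | off-spec) = 0.0028/0.08695 ≈ 0.032
P(S1 | off-spec) = 0.00675/0.08695 ≈ 0.078
P(S6 | off-spec) = 0.0195/0.08695 ≈ 0.224
P(S3 | off-spec) = 0.01806/0.08695 ≈ 0.208
P(S2 | off-spec) = 0.00868/0.08695 ≈ 0.100
P(S4 | off-spec) = 0.03116/0.08695 ≈ 0.358

S5 0.032, S1 0.078, S6 0.224, S3 0.208, S2 0.100, S4 0.358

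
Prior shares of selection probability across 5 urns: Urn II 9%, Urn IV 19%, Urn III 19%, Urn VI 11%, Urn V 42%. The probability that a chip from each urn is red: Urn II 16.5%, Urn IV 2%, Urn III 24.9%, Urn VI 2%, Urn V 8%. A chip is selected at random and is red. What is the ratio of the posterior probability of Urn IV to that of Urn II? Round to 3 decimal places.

0.256

Compute prior × likelihood for every hypothesis:
  Urn II: 0.09 × 0.165 = 0.01485
  Urn IV: 0.19 × 0.02 = 0.0038
  Urn III: 0.19 × 0.249 = 0.04731
  Urn VI: 0.11 × 0.02 = 0.0022
  Urn V: 0.42 × 0.08 = 0.0336
Sum = 0.10176.
The ratio is 0.0038 / 0.01485 (the normalizer cancels) = 0.256.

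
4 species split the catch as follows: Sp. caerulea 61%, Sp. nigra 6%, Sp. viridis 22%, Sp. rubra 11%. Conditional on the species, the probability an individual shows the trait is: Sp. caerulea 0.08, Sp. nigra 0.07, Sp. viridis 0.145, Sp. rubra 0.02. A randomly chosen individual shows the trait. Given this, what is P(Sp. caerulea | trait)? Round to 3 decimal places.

Compute prior × likelihood for every hypothesis:
  Sp. caerulea: 0.61 × 0.08 = 0.0488
  Sp. nigra: 0.06 × 0.07 = 0.0042
  Sp. viridis: 0.22 × 0.145 = 0.0319
  Sp. rubra: 0.11 × 0.02 = 0.0022
Total = 0.0871.
P(Sp. caerulea | evidence) = 0.0488 / 0.0871 ≈ 0.560.

0.560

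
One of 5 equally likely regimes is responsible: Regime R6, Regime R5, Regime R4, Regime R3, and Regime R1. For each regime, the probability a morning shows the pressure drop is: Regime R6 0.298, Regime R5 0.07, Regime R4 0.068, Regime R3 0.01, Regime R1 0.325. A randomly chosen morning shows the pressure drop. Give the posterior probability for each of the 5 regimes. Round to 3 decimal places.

Since the prior is uniform, the posterior is proportional to the likelihood:
  Regime R6: 0.298
  Regime R5: 0.07
  Regime R4: 0.068
  Regime R3: 0.01
  Regime R1: 0.325
Sum = 0.771.
P(Regime R6 | drop) = 0.298/0.771 ≈ 0.387
P(Regime R5 | drop) = 0.07/0.771 ≈ 0.091
P(Regime R4 | drop) = 0.068/0.771 ≈ 0.088
P(Regime R3 | drop) = 0.01/0.771 ≈ 0.013
P(Regime R1 | drop) = 0.325/0.771 ≈ 0.422

Regime R6 0.387, Regime R5 0.091, Regime R4 0.088, Regime R3 0.013, Regime R1 0.422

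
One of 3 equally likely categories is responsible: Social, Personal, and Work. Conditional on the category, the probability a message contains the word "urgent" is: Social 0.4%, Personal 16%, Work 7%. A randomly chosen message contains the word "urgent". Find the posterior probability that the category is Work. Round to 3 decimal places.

0.299

With a uniform prior (1/3 each), posterior ∝ likelihood:
  Social: 0.004
  Personal: 0.16
  Work: 0.07
Normalizing constant = 0.234.
P(Work | evidence) = 0.07 / 0.234 ≈ 0.299.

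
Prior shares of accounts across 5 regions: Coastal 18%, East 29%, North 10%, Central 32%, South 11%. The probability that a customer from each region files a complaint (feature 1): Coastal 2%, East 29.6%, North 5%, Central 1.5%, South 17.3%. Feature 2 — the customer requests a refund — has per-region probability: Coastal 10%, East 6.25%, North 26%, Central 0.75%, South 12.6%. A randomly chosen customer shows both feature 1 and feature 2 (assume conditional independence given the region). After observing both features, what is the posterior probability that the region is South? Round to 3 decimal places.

0.253

By Bayes' rule, posterior ∝ prior × likelihood:
  Coastal: 0.18 × 0.02 × 0.1 = 0.00036
  East: 0.29 × 0.296 × 0.0625 = 0.005365
  North: 0.1 × 0.05 × 0.26 = 0.0013
  Central: 0.32 × 0.015 × 0.0075 = 0.000036
  South: 0.11 × 0.173 × 0.126 = 0.00239778
Normalizing constant = 0.00945878.
P(South | evidence) = 0.00239778 / 0.00945878 ≈ 0.253.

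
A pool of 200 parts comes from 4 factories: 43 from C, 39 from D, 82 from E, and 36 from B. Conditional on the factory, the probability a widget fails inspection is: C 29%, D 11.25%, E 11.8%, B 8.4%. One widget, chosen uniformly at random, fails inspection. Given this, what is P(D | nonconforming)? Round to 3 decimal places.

0.148

By Bayes' rule, posterior ∝ prior × likelihood:
  C: 0.215 × 0.29 = 0.06235
  D: 0.195 × 0.1125 = 0.0219375
  E: 0.41 × 0.118 = 0.04838
  B: 0.18 × 0.084 = 0.01512
Sum = 0.1477875.
P(D | evidence) = 0.0219375 / 0.1477875 ≈ 0.148.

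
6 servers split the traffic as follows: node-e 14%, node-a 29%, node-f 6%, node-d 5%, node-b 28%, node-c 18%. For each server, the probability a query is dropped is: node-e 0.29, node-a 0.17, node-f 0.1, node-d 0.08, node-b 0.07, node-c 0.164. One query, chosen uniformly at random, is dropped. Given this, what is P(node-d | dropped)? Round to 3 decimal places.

By Bayes' rule, posterior ∝ prior × likelihood:
  node-e: 0.14 × 0.29 = 0.0406
  node-a: 0.29 × 0.17 = 0.0493
  node-f: 0.06 × 0.1 = 0.006
  node-d: 0.05 × 0.08 = 0.004
  node-b: 0.28 × 0.07 = 0.0196
  node-c: 0.18 × 0.164 = 0.02952
Sum = 0.14902.
P(node-d | evidence) = 0.004 / 0.14902 ≈ 0.027.

0.027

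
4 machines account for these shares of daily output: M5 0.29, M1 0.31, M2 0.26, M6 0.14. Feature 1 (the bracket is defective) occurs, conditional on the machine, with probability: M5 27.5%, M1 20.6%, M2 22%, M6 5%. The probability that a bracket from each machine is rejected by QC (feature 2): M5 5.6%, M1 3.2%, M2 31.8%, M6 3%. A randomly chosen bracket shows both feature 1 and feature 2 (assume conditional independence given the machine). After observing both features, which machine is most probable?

By Bayes' rule, posterior ∝ prior × likelihood:
  M5: 0.29 × 0.275 × 0.056 = 0.004466
  M1: 0.31 × 0.206 × 0.032 = 0.00204352
  M2: 0.26 × 0.22 × 0.318 = 0.0181896
  M6: 0.14 × 0.05 × 0.03 = 0.00021
Sum = 0.02490912.
Largest term belongs to M2, so M2 is most probable.

M2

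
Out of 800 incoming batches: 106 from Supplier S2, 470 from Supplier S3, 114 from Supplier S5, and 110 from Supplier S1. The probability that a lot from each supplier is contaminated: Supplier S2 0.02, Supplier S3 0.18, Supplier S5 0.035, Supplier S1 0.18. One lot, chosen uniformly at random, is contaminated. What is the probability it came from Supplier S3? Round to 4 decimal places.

Compute prior × likelihood for every hypothesis:
  Supplier S2: 0.1325 × 0.02 = 0.00265
  Supplier S3: 0.5875 × 0.18 = 0.10575
  Supplier S5: 0.1425 × 0.035 = 0.0049875
  Supplier S1: 0.1375 × 0.18 = 0.02475
Normalizing constant = 0.1381375.
P(Supplier S3 | evidence) = 0.10575 / 0.1381375 ≈ 0.7655.

0.7655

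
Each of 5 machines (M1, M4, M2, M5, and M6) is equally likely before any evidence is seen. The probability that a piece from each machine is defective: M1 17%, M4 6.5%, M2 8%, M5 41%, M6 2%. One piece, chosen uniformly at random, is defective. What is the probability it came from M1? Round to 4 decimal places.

Since the prior is uniform, the posterior is proportional to the likelihood:
  M1: 0.17
  M4: 0.065
  M2: 0.08
  M5: 0.41
  M6: 0.02
Sum = 0.745.
P(M1 | evidence) = 0.17 / 0.745 ≈ 0.2282.

0.2282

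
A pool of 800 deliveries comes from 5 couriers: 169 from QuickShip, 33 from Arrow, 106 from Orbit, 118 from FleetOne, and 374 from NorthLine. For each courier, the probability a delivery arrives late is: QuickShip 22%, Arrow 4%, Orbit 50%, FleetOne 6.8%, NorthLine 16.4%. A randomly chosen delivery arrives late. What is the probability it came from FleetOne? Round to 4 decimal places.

Compute prior × likelihood for every hypothesis:
  QuickShip: 0.21125 × 0.22 = 0.046475
  Arrow: 0.04125 × 0.04 = 0.00165
  Orbit: 0.1325 × 0.5 = 0.06625
  FleetOne: 0.1475 × 0.068 = 0.01003
  NorthLine: 0.4675 × 0.164 = 0.07667
Total = 0.201075.
P(FleetOne | evidence) = 0.01003 / 0.201075 ≈ 0.0499.

0.0499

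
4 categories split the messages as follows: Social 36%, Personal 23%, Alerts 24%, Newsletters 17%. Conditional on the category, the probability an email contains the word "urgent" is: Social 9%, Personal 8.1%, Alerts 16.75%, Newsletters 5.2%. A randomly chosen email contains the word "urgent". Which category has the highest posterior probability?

Alerts

Prior × likelihood for each hypothesis:
  Social: 0.36 × 0.09 = 0.0324
  Personal: 0.23 × 0.081 = 0.01863
  Alerts: 0.24 × 0.1675 = 0.0402
  Newsletters: 0.17 × 0.052 = 0.00884
Sum = 0.10007.
Largest term belongs to Alerts, so Alerts is most probable.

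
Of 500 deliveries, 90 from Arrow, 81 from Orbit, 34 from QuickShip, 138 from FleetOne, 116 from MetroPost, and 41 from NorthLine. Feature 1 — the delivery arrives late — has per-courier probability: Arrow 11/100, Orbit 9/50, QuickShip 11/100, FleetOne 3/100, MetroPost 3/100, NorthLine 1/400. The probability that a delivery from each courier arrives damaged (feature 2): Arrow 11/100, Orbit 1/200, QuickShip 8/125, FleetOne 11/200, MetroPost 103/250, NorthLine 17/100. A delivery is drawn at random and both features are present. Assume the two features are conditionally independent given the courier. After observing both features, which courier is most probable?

MetroPost

Prior × likelihood for each hypothesis:
  Arrow: 0.18 × 0.11 × 0.11 = 0.002178
  Orbit: 0.162 × 0.18 × 0.005 = 0.0001458
  QuickShip: 0.068 × 0.11 × 0.064 = 0.00047872
  FleetOne: 0.276 × 0.03 × 0.055 = 0.0004554
  MetroPost: 0.232 × 0.03 × 0.412 = 0.00286752
  NorthLine: 0.082 × 0.0025 × 0.17 = 0.00003485
Total = 0.00616029.
Largest term belongs to MetroPost, so MetroPost is most probable.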